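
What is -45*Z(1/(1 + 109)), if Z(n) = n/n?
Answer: -45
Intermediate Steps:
Z(n) = 1
-45*Z(1/(1 + 109)) = -45*1 = -45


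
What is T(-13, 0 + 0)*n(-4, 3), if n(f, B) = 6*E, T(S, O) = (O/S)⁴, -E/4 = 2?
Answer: 0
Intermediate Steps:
E = -8 (E = -4*2 = -8)
T(S, O) = O⁴/S⁴
n(f, B) = -48 (n(f, B) = 6*(-8) = -48)
T(-13, 0 + 0)*n(-4, 3) = ((0 + 0)⁴/(-13)⁴)*(-48) = (0⁴*(1/28561))*(-48) = (0*(1/28561))*(-48) = 0*(-48) = 0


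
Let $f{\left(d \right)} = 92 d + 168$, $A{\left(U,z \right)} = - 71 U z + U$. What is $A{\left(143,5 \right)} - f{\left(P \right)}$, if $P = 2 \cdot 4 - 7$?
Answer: $-50882$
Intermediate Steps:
$A{\left(U,z \right)} = U - 71 U z$ ($A{\left(U,z \right)} = - 71 U z + U = U - 71 U z$)
$P = 1$ ($P = 8 - 7 = 1$)
$f{\left(d \right)} = 168 + 92 d$
$A{\left(143,5 \right)} - f{\left(P \right)} = 143 \left(1 - 355\right) - \left(168 + 92 \cdot 1\right) = 143 \left(1 - 355\right) - \left(168 + 92\right) = 143 \left(-354\right) - 260 = -50622 - 260 = -50882$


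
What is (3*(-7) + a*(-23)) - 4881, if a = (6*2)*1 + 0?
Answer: -5178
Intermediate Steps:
a = 12 (a = 12*1 + 0 = 12 + 0 = 12)
(3*(-7) + a*(-23)) - 4881 = (3*(-7) + 12*(-23)) - 4881 = (-21 - 276) - 4881 = -297 - 4881 = -5178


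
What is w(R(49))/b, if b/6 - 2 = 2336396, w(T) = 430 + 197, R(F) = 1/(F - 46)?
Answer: 209/4672796 ≈ 4.4727e-5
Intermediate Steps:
R(F) = 1/(-46 + F)
w(T) = 627
b = 14018388 (b = 12 + 6*2336396 = 12 + 14018376 = 14018388)
w(R(49))/b = 627/14018388 = 627*(1/14018388) = 209/4672796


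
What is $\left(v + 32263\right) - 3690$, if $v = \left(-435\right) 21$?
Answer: $19438$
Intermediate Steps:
$v = -9135$
$\left(v + 32263\right) - 3690 = \left(-9135 + 32263\right) - 3690 = 23128 - 3690 = 19438$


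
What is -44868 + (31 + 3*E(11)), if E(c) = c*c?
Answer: -44474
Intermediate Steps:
E(c) = c²
-44868 + (31 + 3*E(11)) = -44868 + (31 + 3*11²) = -44868 + (31 + 3*121) = -44868 + (31 + 363) = -44868 + 394 = -44474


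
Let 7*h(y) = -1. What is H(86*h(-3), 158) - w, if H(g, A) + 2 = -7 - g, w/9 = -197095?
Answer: 12417008/7 ≈ 1.7739e+6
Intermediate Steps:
w = -1773855 (w = 9*(-197095) = -1773855)
h(y) = -⅐ (h(y) = (⅐)*(-1) = -⅐)
H(g, A) = -9 - g (H(g, A) = -2 + (-7 - g) = -9 - g)
H(86*h(-3), 158) - w = (-9 - 86*(-1)/7) - 1*(-1773855) = (-9 - 1*(-86/7)) + 1773855 = (-9 + 86/7) + 1773855 = 23/7 + 1773855 = 12417008/7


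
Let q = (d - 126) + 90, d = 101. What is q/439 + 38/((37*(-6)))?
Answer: -1126/48729 ≈ -0.023107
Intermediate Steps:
q = 65 (q = (101 - 126) + 90 = -25 + 90 = 65)
q/439 + 38/((37*(-6))) = 65/439 + 38/((37*(-6))) = 65*(1/439) + 38/(-222) = 65/439 + 38*(-1/222) = 65/439 - 19/111 = -1126/48729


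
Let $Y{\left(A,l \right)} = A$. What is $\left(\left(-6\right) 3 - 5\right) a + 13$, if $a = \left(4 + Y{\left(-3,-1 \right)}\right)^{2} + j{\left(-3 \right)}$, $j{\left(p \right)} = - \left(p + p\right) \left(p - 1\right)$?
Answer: $542$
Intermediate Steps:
$j{\left(p \right)} = - 2 p \left(-1 + p\right)$
$a = -23$ ($a = \left(4 - 3\right)^{2} + 2 \left(-3\right) \left(1 - -3\right) = 1^{2} + 2 \left(-3\right) \left(1 + 3\right) = 1 + 2 \left(-3\right) 4 = 1 - 24 = -23$)
$\left(\left(-6\right) 3 - 5\right) a + 13 = \left(\left(-6\right) 3 - 5\right) \left(-23\right) + 13 = \left(-18 - 5\right) \left(-23\right) + 13 = \left(-23\right) \left(-23\right) + 13 = 529 + 13 = 542$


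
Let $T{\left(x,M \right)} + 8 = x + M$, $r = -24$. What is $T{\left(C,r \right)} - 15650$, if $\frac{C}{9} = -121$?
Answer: $-16771$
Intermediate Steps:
$C = -1089$ ($C = 9 \left(-121\right) = -1089$)
$T{\left(x,M \right)} = -8 + M + x$ ($T{\left(x,M \right)} = -8 + \left(x + M\right) = -8 + \left(M + x\right) = -8 + M + x$)
$T{\left(C,r \right)} - 15650 = \left(-8 - 24 - 1089\right) - 15650 = -1121 - 15650 = -16771$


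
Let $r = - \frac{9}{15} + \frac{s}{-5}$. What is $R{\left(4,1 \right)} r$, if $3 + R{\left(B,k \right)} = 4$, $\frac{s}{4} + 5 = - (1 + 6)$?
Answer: $9$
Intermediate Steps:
$s = -48$ ($s = -20 + 4 \left(- (1 + 6)\right) = -20 + 4 \left(\left(-1\right) 7\right) = -20 + 4 \left(-7\right) = -20 - 28 = -48$)
$R{\left(B,k \right)} = 1$ ($R{\left(B,k \right)} = -3 + 4 = 1$)
$r = 9$ ($r = - \frac{9}{15} - \frac{48}{-5} = \left(-9\right) \frac{1}{15} - - \frac{48}{5} = - \frac{3}{5} + \frac{48}{5} = 9$)
$R{\left(4,1 \right)} r = 1 \cdot 9 = 9$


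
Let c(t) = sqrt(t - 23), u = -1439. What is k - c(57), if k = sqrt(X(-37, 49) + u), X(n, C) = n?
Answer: -sqrt(34) + 6*I*sqrt(41) ≈ -5.831 + 38.419*I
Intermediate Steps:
c(t) = sqrt(-23 + t)
k = 6*I*sqrt(41) (k = sqrt(-37 - 1439) = sqrt(-1476) = 6*I*sqrt(41) ≈ 38.419*I)
k - c(57) = 6*I*sqrt(41) - sqrt(-23 + 57) = 6*I*sqrt(41) - sqrt(34) = -sqrt(34) + 6*I*sqrt(41)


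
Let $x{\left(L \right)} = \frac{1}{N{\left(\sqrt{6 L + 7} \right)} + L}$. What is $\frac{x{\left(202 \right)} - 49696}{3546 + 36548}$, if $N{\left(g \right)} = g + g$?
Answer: $- \frac{892738843}{720248616} - \frac{\sqrt{1219}}{720248616} \approx -1.2395$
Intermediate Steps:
$N{\left(g \right)} = 2 g$
$x{\left(L \right)} = \frac{1}{L + 2 \sqrt{7 + 6 L}}$ ($x{\left(L \right)} = \frac{1}{2 \sqrt{6 L + 7} + L} = \frac{1}{2 \sqrt{7 + 6 L} + L} = \frac{1}{L + 2 \sqrt{7 + 6 L}}$)
$\frac{x{\left(202 \right)} - 49696}{3546 + 36548} = \frac{\frac{1}{202 + 2 \sqrt{7 + 6 \cdot 202}} - 49696}{3546 + 36548} = \frac{\frac{1}{202 + 2 \sqrt{7 + 1212}} - 49696}{40094} = \left(\frac{1}{202 + 2 \sqrt{1219}} - 49696\right) \frac{1}{40094} = \left(-49696 + \frac{1}{202 + 2 \sqrt{1219}}\right) \frac{1}{40094} = - \frac{24848}{20047} + \frac{1}{40094 \left(202 + 2 \sqrt{1219}\right)}$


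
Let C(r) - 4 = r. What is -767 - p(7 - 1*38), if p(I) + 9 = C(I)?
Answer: -731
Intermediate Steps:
C(r) = 4 + r
p(I) = -5 + I (p(I) = -9 + (4 + I) = -5 + I)
-767 - p(7 - 1*38) = -767 - (-5 + (7 - 1*38)) = -767 - (-5 + (7 - 38)) = -767 - (-5 - 31) = -767 - 1*(-36) = -767 + 36 = -731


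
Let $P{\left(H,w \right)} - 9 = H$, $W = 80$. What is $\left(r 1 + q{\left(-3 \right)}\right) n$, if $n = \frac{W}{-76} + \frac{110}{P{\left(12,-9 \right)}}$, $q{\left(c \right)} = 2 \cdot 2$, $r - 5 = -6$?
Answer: $\frac{1670}{133} \approx 12.556$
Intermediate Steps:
$r = -1$ ($r = 5 - 6 = -1$)
$q{\left(c \right)} = 4$
$P{\left(H,w \right)} = 9 + H$
$n = \frac{1670}{399}$ ($n = \frac{80}{-76} + \frac{110}{9 + 12} = 80 \left(- \frac{1}{76}\right) + \frac{110}{21} = - \frac{20}{19} + 110 \cdot \frac{1}{21} = - \frac{20}{19} + \frac{110}{21} = \frac{1670}{399} \approx 4.1855$)
$\left(r 1 + q{\left(-3 \right)}\right) n = \left(\left(-1\right) 1 + 4\right) \frac{1670}{399} = \left(-1 + 4\right) \frac{1670}{399} = 3 \cdot \frac{1670}{399} = \frac{1670}{133}$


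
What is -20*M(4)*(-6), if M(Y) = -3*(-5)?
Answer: 1800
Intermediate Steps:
M(Y) = 15
-20*M(4)*(-6) = -20*15*(-6) = -300*(-6) = 1800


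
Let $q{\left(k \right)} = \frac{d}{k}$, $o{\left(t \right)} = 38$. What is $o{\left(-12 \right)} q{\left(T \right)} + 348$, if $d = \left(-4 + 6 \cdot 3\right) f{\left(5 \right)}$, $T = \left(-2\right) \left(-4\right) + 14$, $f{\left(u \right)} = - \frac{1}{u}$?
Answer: $\frac{18874}{55} \approx 343.16$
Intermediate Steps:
$T = 22$ ($T = 8 + 14 = 22$)
$d = - \frac{14}{5}$ ($d = \left(-4 + 6 \cdot 3\right) \left(- \frac{1}{5}\right) = \left(-4 + 18\right) \left(\left(-1\right) \frac{1}{5}\right) = 14 \left(- \frac{1}{5}\right) = - \frac{14}{5} \approx -2.8$)
$q{\left(k \right)} = - \frac{14}{5 k}$
$o{\left(-12 \right)} q{\left(T \right)} + 348 = 38 \left(- \frac{14}{5 \cdot 22}\right) + 348 = 38 \left(\left(- \frac{14}{5}\right) \frac{1}{22}\right) + 348 = 38 \left(- \frac{7}{55}\right) + 348 = - \frac{266}{55} + 348 = \frac{18874}{55}$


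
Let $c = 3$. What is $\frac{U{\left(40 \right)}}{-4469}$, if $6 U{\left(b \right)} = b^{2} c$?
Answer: $- \frac{800}{4469} \approx -0.17901$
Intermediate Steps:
$U{\left(b \right)} = \frac{b^{2}}{2}$ ($U{\left(b \right)} = \frac{b^{2} \cdot 3}{6} = \frac{3 b^{2}}{6} = \frac{b^{2}}{2}$)
$\frac{U{\left(40 \right)}}{-4469} = \frac{\frac{1}{2} \cdot 40^{2}}{-4469} = \frac{1}{2} \cdot 1600 \left(- \frac{1}{4469}\right) = 800 \left(- \frac{1}{4469}\right) = - \frac{800}{4469}$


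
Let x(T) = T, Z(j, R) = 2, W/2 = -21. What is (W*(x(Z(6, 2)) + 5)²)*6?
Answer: -12348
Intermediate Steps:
W = -42 (W = 2*(-21) = -42)
(W*(x(Z(6, 2)) + 5)²)*6 = -42*(2 + 5)²*6 = -42*7²*6 = -42*49*6 = -2058*6 = -12348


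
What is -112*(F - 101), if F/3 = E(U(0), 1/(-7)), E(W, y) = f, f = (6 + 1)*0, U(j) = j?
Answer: 11312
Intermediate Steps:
f = 0 (f = 7*0 = 0)
E(W, y) = 0
F = 0 (F = 3*0 = 0)
-112*(F - 101) = -112*(0 - 101) = -112*(-101) = 11312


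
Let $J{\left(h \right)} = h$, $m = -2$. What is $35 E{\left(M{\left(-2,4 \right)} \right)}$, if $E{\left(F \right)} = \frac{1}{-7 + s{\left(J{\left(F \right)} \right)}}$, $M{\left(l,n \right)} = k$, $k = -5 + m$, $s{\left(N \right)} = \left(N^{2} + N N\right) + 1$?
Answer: $\frac{35}{92} \approx 0.38043$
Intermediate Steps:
$s{\left(N \right)} = 1 + 2 N^{2}$ ($s{\left(N \right)} = \left(N^{2} + N^{2}\right) + 1 = 2 N^{2} + 1 = 1 + 2 N^{2}$)
$k = -7$ ($k = -5 - 2 = -7$)
$M{\left(l,n \right)} = -7$
$E{\left(F \right)} = \frac{1}{-6 + 2 F^{2}}$ ($E{\left(F \right)} = \frac{1}{-7 + \left(1 + 2 F^{2}\right)} = \frac{1}{-6 + 2 F^{2}}$)
$35 E{\left(M{\left(-2,4 \right)} \right)} = 35 \frac{1}{2 \left(-3 + \left(-7\right)^{2}\right)} = 35 \frac{1}{2 \left(-3 + 49\right)} = 35 \frac{1}{2 \cdot 46} = 35 \cdot \frac{1}{2} \cdot \frac{1}{46} = 35 \cdot \frac{1}{92} = \frac{35}{92}$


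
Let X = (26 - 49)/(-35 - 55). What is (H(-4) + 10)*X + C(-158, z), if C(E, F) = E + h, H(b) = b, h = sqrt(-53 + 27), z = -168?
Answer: -2347/15 + I*sqrt(26) ≈ -156.47 + 5.099*I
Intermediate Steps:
h = I*sqrt(26) (h = sqrt(-26) = I*sqrt(26) ≈ 5.099*I)
X = 23/90 (X = -23/(-90) = -23*(-1/90) = 23/90 ≈ 0.25556)
C(E, F) = E + I*sqrt(26)
(H(-4) + 10)*X + C(-158, z) = (-4 + 10)*(23/90) + (-158 + I*sqrt(26)) = 6*(23/90) + (-158 + I*sqrt(26)) = 23/15 + (-158 + I*sqrt(26)) = -2347/15 + I*sqrt(26)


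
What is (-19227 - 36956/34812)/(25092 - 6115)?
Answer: -167341820/165156831 ≈ -1.0132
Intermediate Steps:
(-19227 - 36956/34812)/(25092 - 6115) = (-19227 - 36956*1/34812)/18977 = (-19227 - 9239/8703)*(1/18977) = -167341820/8703*1/18977 = -167341820/165156831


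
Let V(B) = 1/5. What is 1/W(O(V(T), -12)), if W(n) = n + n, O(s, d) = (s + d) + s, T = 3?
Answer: -5/116 ≈ -0.043103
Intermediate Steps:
V(B) = ⅕
O(s, d) = d + 2*s (O(s, d) = (d + s) + s = d + 2*s)
W(n) = 2*n
1/W(O(V(T), -12)) = 1/(2*(-12 + 2*(⅕))) = 1/(2*(-12 + ⅖)) = 1/(2*(-58/5)) = 1/(-116/5) = -5/116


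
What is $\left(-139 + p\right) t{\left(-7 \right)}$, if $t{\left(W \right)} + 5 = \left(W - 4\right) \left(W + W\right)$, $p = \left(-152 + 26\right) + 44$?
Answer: $-32929$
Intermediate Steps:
$p = -82$ ($p = -126 + 44 = -82$)
$t{\left(W \right)} = -5 + 2 W \left(-4 + W\right)$ ($t{\left(W \right)} = -5 + \left(W - 4\right) \left(W + W\right) = -5 + \left(-4 + W\right) 2 W = -5 + 2 W \left(-4 + W\right)$)
$\left(-139 + p\right) t{\left(-7 \right)} = \left(-139 - 82\right) \left(-5 - -56 + 2 \left(-7\right)^{2}\right) = - 221 \left(-5 + 56 + 2 \cdot 49\right) = - 221 \left(-5 + 56 + 98\right) = \left(-221\right) 149 = -32929$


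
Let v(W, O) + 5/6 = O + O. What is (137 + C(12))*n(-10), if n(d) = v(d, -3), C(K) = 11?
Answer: -3034/3 ≈ -1011.3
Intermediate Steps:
v(W, O) = -5/6 + 2*O (v(W, O) = -5/6 + (O + O) = -5/6 + 2*O)
n(d) = -41/6 (n(d) = -5/6 + 2*(-3) = -5/6 - 6 = -41/6)
(137 + C(12))*n(-10) = (137 + 11)*(-41/6) = 148*(-41/6) = -3034/3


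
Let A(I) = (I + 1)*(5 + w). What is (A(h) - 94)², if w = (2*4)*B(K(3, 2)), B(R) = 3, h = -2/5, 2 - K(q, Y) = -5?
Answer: 146689/25 ≈ 5867.6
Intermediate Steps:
K(q, Y) = 7 (K(q, Y) = 2 - 1*(-5) = 2 + 5 = 7)
h = -⅖ (h = -2*⅕ = -⅖ ≈ -0.40000)
w = 24 (w = (2*4)*3 = 8*3 = 24)
A(I) = 29 + 29*I (A(I) = (I + 1)*(5 + 24) = (1 + I)*29 = 29 + 29*I)
(A(h) - 94)² = ((29 + 29*(-⅖)) - 94)² = ((29 - 58/5) - 94)² = (87/5 - 94)² = (-383/5)² = 146689/25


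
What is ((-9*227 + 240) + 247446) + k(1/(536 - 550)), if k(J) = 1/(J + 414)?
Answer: 1423501199/5795 ≈ 2.4564e+5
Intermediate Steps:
k(J) = 1/(414 + J)
((-9*227 + 240) + 247446) + k(1/(536 - 550)) = ((-9*227 + 240) + 247446) + 1/(414 + 1/(536 - 550)) = ((-2043 + 240) + 247446) + 1/(414 + 1/(-14)) = (-1803 + 247446) + 1/(414 - 1/14) = 245643 + 1/(5795/14) = 245643 + 14/5795 = 1423501199/5795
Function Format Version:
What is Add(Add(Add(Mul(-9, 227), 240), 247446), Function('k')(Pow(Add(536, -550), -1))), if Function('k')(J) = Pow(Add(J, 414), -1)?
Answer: Rational(1423501199, 5795) ≈ 2.4564e+5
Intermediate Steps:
Function('k')(J) = Pow(Add(414, J), -1)
Add(Add(Add(Mul(-9, 227), 240), 247446), Function('k')(Pow(Add(536, -550), -1))) = Add(Add(Add(Mul(-9, 227), 240), 247446), Pow(Add(414, Pow(Add(536, -550), -1)), -1)) = Add(Add(Add(-2043, 240), 247446), Pow(Add(414, Pow(-14, -1)), -1)) = Add(Add(-1803, 247446), Pow(Add(414, Rational(-1, 14)), -1)) = Add(245643, Pow(Rational(5795, 14), -1)) = Add(245643, Rational(14, 5795)) = Rational(1423501199, 5795)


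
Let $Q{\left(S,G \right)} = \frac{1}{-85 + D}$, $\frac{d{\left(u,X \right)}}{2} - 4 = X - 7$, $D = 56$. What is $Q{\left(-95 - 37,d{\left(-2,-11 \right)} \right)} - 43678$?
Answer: $- \frac{1266663}{29} \approx -43678.0$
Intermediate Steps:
$d{\left(u,X \right)} = -6 + 2 X$ ($d{\left(u,X \right)} = 8 + 2 \left(X - 7\right) = 8 + 2 \left(-7 + X\right) = 8 + \left(-14 + 2 X\right) = -6 + 2 X$)
$Q{\left(S,G \right)} = - \frac{1}{29}$ ($Q{\left(S,G \right)} = \frac{1}{-85 + 56} = \frac{1}{-29} = - \frac{1}{29}$)
$Q{\left(-95 - 37,d{\left(-2,-11 \right)} \right)} - 43678 = - \frac{1}{29} - 43678 = - \frac{1266663}{29}$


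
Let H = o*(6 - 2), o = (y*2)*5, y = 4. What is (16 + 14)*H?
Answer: 4800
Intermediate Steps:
o = 40 (o = (4*2)*5 = 8*5 = 40)
H = 160 (H = 40*(6 - 2) = 40*4 = 160)
(16 + 14)*H = (16 + 14)*160 = 30*160 = 4800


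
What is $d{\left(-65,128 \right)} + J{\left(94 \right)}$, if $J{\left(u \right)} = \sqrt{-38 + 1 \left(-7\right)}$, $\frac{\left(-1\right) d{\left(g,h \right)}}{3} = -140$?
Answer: $420 + 3 i \sqrt{5} \approx 420.0 + 6.7082 i$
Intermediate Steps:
$d{\left(g,h \right)} = 420$ ($d{\left(g,h \right)} = \left(-3\right) \left(-140\right) = 420$)
$J{\left(u \right)} = 3 i \sqrt{5}$ ($J{\left(u \right)} = \sqrt{-38 - 7} = \sqrt{-45} = 3 i \sqrt{5}$)
$d{\left(-65,128 \right)} + J{\left(94 \right)} = 420 + 3 i \sqrt{5}$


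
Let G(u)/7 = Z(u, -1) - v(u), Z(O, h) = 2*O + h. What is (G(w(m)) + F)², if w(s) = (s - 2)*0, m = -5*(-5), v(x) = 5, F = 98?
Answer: 3136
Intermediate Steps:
Z(O, h) = h + 2*O
m = 25
w(s) = 0 (w(s) = (-2 + s)*0 = 0)
G(u) = -42 + 14*u (G(u) = 7*((-1 + 2*u) - 1*5) = 7*((-1 + 2*u) - 5) = 7*(-6 + 2*u) = -42 + 14*u)
(G(w(m)) + F)² = ((-42 + 14*0) + 98)² = ((-42 + 0) + 98)² = (-42 + 98)² = 56² = 3136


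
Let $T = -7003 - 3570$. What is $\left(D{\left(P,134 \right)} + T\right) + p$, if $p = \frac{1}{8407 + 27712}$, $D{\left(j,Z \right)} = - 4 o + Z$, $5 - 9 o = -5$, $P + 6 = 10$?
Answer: $- \frac{3394860920}{325071} \approx -10443.0$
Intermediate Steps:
$P = 4$ ($P = -6 + 10 = 4$)
$o = \frac{10}{9}$ ($o = \frac{5}{9} - - \frac{5}{9} = \frac{5}{9} + \frac{5}{9} = \frac{10}{9} \approx 1.1111$)
$D{\left(j,Z \right)} = - \frac{40}{9} + Z$ ($D{\left(j,Z \right)} = \left(-4\right) \frac{10}{9} + Z = - \frac{40}{9} + Z$)
$p = \frac{1}{36119} \approx 2.7686 \cdot 10^{-5}$
$T = -10573$
$\left(D{\left(P,134 \right)} + T\right) + p = \left(\left(- \frac{40}{9} + 134\right) - 10573\right) + \frac{1}{36119} = \left(\frac{1166}{9} - 10573\right) + \frac{1}{36119} = - \frac{93991}{9} + \frac{1}{36119} = - \frac{3394860920}{325071}$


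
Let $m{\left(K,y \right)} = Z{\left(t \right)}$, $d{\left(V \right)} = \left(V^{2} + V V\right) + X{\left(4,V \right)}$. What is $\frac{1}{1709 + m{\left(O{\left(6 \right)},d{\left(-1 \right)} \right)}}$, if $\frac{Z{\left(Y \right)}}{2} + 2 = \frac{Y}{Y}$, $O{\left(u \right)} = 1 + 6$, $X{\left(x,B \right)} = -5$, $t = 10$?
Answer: $\frac{1}{1707} \approx 0.00058582$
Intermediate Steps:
$d{\left(V \right)} = -5 + 2 V^{2}$ ($d{\left(V \right)} = \left(V^{2} + V V\right) - 5 = \left(V^{2} + V^{2}\right) - 5 = 2 V^{2} - 5 = -5 + 2 V^{2}$)
$O{\left(u \right)} = 7$
$Z{\left(Y \right)} = -2$ ($Z{\left(Y \right)} = -4 + 2 \frac{Y}{Y} = -4 + 2 \cdot 1 = -4 + 2 = -2$)
$m{\left(K,y \right)} = -2$
$\frac{1}{1709 + m{\left(O{\left(6 \right)},d{\left(-1 \right)} \right)}} = \frac{1}{1709 - 2} = \frac{1}{1707}$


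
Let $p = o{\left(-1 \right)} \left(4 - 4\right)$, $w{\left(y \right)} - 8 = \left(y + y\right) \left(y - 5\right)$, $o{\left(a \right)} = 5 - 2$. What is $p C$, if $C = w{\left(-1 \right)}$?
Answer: $0$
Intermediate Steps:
$o{\left(a \right)} = 3$
$w{\left(y \right)} = 8 + 2 y \left(-5 + y\right)$ ($w{\left(y \right)} = 8 + \left(y + y\right) \left(y - 5\right) = 8 + 2 y \left(-5 + y\right)$)
$p = 0$ ($p = 3 \left(4 - 4\right) = 3 \cdot 0 = 0$)
$C = 20$ ($C = 8 - -10 + 2 \left(-1\right)^{2} = 8 + 10 + 2 \cdot 1 = 8 + 10 + 2 = 20$)
$p C = 0 \cdot 20 = 0$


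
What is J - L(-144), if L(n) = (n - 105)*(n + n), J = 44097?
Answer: -27615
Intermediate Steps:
L(n) = 2*n*(-105 + n) (L(n) = (-105 + n)*(2*n) = 2*n*(-105 + n))
J - L(-144) = 44097 - 2*(-144)*(-105 - 144) = 44097 - 2*(-144)*(-249) = 44097 - 1*71712 = 44097 - 71712 = -27615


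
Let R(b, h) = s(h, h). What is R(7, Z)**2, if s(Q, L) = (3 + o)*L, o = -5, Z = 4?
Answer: 64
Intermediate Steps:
s(Q, L) = -2*L (s(Q, L) = (3 - 5)*L = -2*L)
R(b, h) = -2*h
R(7, Z)**2 = (-2*4)**2 = (-8)**2 = 64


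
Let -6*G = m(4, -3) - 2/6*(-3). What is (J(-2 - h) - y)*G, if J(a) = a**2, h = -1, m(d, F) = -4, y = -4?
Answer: 5/2 ≈ 2.5000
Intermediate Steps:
G = 1/2 (G = -(-4 - 2/6*(-3))/6 = -(-4 - 2*1/6*(-3))/6 = -(-4 - 1/3*(-3))/6 = -(-4 + 1)/6 = -1/6*(-3) = 1/2 ≈ 0.50000)
(J(-2 - h) - y)*G = ((-2 - 1*(-1))**2 - 1*(-4))*(1/2) = ((-2 + 1)**2 + 4)*(1/2) = ((-1)**2 + 4)*(1/2) = (1 + 4)*(1/2) = 5*(1/2) = 5/2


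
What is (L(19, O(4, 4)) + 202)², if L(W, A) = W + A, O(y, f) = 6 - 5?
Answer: 49284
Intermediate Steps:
O(y, f) = 1
L(W, A) = A + W
(L(19, O(4, 4)) + 202)² = ((1 + 19) + 202)² = (20 + 202)² = 222² = 49284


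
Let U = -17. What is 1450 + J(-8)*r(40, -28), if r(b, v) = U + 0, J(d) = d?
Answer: 1586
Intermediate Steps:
r(b, v) = -17 (r(b, v) = -17 + 0 = -17)
1450 + J(-8)*r(40, -28) = 1450 - 8*(-17) = 1450 + 136 = 1586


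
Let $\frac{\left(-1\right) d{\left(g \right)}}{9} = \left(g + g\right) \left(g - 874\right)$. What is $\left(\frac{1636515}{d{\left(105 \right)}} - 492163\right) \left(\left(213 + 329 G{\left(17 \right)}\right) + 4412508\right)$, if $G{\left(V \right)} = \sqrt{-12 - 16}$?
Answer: $- \frac{23381308514985749}{10766} - \frac{747104677729 i \sqrt{7}}{2307} \approx -2.1718 \cdot 10^{12} - 8.5681 \cdot 10^{8} i$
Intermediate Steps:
$G{\left(V \right)} = 2 i \sqrt{7}$ ($G{\left(V \right)} = \sqrt{-28} = 2 i \sqrt{7}$)
$d{\left(g \right)} = - 18 g \left(-874 + g\right)$ ($d{\left(g \right)} = - 9 \left(g + g\right) \left(g - 874\right) = - 9 \cdot 2 g \left(-874 + g\right) = - 18 g \left(-874 + g\right)$)
$\left(\frac{1636515}{d{\left(105 \right)}} - 492163\right) \left(\left(213 + 329 G{\left(17 \right)}\right) + 4412508\right) = \left(\frac{1636515}{18 \cdot 105 \left(874 - 105\right)} - 492163\right) \left(\left(213 + 329 \cdot 2 i \sqrt{7}\right) + 4412508\right) = \left(\frac{1636515}{18 \cdot 105 \left(874 - 105\right)} - 492163\right) \left(\left(213 + 658 i \sqrt{7}\right) + 4412508\right) = \left(\frac{1636515}{18 \cdot 105 \cdot 769} - 492163\right) \left(4412721 + 658 i \sqrt{7}\right) = \left(\frac{1636515}{1453410} - 492163\right) \left(4412721 + 658 i \sqrt{7}\right) = \left(1636515 \cdot \frac{1}{1453410} - 492163\right) \left(4412721 + 658 i \sqrt{7}\right) = \left(\frac{36367}{32298} - 492163\right) \left(4412721 + 658 i \sqrt{7}\right) = - \frac{15895844207 \left(4412721 + 658 i \sqrt{7}\right)}{32298} = - \frac{23381308514985749}{10766} - \frac{747104677729 i \sqrt{7}}{2307}$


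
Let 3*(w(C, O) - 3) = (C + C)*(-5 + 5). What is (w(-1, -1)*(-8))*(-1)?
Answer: 24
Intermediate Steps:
w(C, O) = 3 (w(C, O) = 3 + ((C + C)*(-5 + 5))/3 = 3 + ((2*C)*0)/3 = 3 + (⅓)*0 = 3 + 0 = 3)
(w(-1, -1)*(-8))*(-1) = (3*(-8))*(-1) = -24*(-1) = 24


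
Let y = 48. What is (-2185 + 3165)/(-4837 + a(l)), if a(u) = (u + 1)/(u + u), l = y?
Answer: -13440/66329 ≈ -0.20263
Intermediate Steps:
l = 48
a(u) = (1 + u)/(2*u) (a(u) = (1 + u)/((2*u)) = (1 + u)*(1/(2*u)) = (1 + u)/(2*u))
(-2185 + 3165)/(-4837 + a(l)) = (-2185 + 3165)/(-4837 + (1/2)*(1 + 48)/48) = 980/(-4837 + (1/2)*(1/48)*49) = 980/(-4837 + 49/96) = 980/(-464303/96) = 980*(-96/464303) = -13440/66329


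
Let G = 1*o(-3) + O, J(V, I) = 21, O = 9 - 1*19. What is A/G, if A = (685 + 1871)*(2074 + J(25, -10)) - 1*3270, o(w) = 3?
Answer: -5351550/7 ≈ -7.6451e+5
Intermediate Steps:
O = -10 (O = 9 - 19 = -10)
A = 5351550 (A = (685 + 1871)*(2074 + 21) - 1*3270 = 2556*2095 - 3270 = 5354820 - 3270 = 5351550)
G = -7 (G = 1*3 - 10 = 3 - 10 = -7)
A/G = 5351550/(-7) = 5351550*(-⅐) = -5351550/7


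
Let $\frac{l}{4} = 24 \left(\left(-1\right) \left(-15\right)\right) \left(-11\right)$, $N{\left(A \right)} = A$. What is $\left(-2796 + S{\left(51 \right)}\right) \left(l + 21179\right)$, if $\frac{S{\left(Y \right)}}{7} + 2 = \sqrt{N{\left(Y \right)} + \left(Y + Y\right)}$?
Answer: $-15002590 + 112119 \sqrt{17} \approx -1.454 \cdot 10^{7}$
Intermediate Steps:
$S{\left(Y \right)} = -14 + 7 \sqrt{3} \sqrt{Y}$ ($S{\left(Y \right)} = -14 + 7 \sqrt{Y + \left(Y + Y\right)} = -14 + 7 \sqrt{Y + 2 Y} = -14 + 7 \sqrt{3 Y} = -14 + 7 \sqrt{3} \sqrt{Y}$)
$l = -15840$ ($l = 4 \cdot 24 \left(\left(-1\right) \left(-15\right)\right) \left(-11\right) = 4 \cdot 24 \cdot 15 \left(-11\right) = 4 \cdot 360 \left(-11\right) = 4 \left(-3960\right) = -15840$)
$\left(-2796 + S{\left(51 \right)}\right) \left(l + 21179\right) = \left(-2796 - \left(14 - 7 \sqrt{3} \sqrt{51}\right)\right) \left(-15840 + 21179\right) = \left(-2796 - \left(14 - 21 \sqrt{17}\right)\right) 5339 = \left(-2810 + 21 \sqrt{17}\right) 5339 = -15002590 + 112119 \sqrt{17}$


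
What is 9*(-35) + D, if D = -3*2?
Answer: -321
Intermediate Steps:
D = -6
9*(-35) + D = 9*(-35) - 6 = -315 - 6 = -321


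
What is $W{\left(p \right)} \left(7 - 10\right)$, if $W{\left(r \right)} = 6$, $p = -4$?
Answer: $-18$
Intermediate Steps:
$W{\left(p \right)} \left(7 - 10\right) = 6 \left(7 - 10\right) = 6 \left(-3\right) = -18$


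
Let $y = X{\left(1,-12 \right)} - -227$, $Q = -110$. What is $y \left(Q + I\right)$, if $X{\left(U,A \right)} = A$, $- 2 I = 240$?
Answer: $-49450$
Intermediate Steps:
$I = -120$ ($I = \left(- \frac{1}{2}\right) 240 = -120$)
$y = 215$ ($y = -12 - -227 = -12 + 227 = 215$)
$y \left(Q + I\right) = 215 \left(-110 - 120\right) = 215 \left(-230\right) = -49450$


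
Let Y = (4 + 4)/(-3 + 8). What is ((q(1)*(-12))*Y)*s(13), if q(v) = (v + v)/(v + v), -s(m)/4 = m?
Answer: 4992/5 ≈ 998.40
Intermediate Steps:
s(m) = -4*m
Y = 8/5 ≈ 1.6000
q(v) = 1 (q(v) = (2*v)/((2*v)) = (2*v)*(1/(2*v)) = 1)
((q(1)*(-12))*Y)*s(13) = ((1*(-12))*(8/5))*(-4*13) = -12*8/5*(-52) = -96/5*(-52) = 4992/5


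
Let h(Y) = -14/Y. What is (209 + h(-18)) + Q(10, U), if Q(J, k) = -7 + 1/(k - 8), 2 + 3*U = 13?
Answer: 23698/117 ≈ 202.55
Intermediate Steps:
U = 11/3 (U = -⅔ + (⅓)*13 = -⅔ + 13/3 = 11/3 ≈ 3.6667)
Q(J, k) = -7 + 1/(-8 + k)
(209 + h(-18)) + Q(10, U) = (209 - 14/(-18)) + (57 - 7*11/3)/(-8 + 11/3) = (209 - 14*(-1/18)) + (57 - 77/3)/(-13/3) = (209 + 7/9) - 3/13*94/3 = 1888/9 - 94/13 = 23698/117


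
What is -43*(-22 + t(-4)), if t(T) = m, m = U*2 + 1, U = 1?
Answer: 817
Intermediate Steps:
m = 3 (m = 1*2 + 1 = 2 + 1 = 3)
t(T) = 3
-43*(-22 + t(-4)) = -43*(-22 + 3) = -43*(-19) = 817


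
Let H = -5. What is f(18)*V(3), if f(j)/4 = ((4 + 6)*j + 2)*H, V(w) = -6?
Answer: 21840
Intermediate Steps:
f(j) = -40 - 200*j (f(j) = 4*(((4 + 6)*j + 2)*(-5)) = 4*((10*j + 2)*(-5)) = 4*((2 + 10*j)*(-5)) = 4*(-10 - 50*j) = -40 - 200*j)
f(18)*V(3) = (-40 - 200*18)*(-6) = (-40 - 3600)*(-6) = -3640*(-6) = 21840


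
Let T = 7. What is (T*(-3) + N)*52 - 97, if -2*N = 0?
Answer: -1189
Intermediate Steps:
N = 0 (N = -1/2*0 = 0)
(T*(-3) + N)*52 - 97 = (7*(-3) + 0)*52 - 97 = (-21 + 0)*52 - 97 = -21*52 - 97 = -1092 - 97 = -1189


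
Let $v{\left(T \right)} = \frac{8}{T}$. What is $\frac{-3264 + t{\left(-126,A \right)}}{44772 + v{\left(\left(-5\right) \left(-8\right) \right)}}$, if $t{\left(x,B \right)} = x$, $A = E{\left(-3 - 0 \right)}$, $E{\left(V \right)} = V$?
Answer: $- \frac{16950}{223861} \approx -0.075717$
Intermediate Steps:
$A = -3$ ($A = -3 - 0 = -3 + 0 = -3$)
$\frac{-3264 + t{\left(-126,A \right)}}{44772 + v{\left(\left(-5\right) \left(-8\right) \right)}} = \frac{-3264 - 126}{44772 + \frac{8}{\left(-5\right) \left(-8\right)}} = - \frac{3390}{44772 + \frac{8}{40}} = - \frac{3390}{44772 + 8 \cdot \frac{1}{40}} = - \frac{3390}{44772 + \frac{1}{5}} = - \frac{3390}{\frac{223861}{5}} = \left(-3390\right) \frac{5}{223861} = - \frac{16950}{223861}$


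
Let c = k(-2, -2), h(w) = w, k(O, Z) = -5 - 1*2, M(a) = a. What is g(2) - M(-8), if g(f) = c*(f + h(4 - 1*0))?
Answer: -34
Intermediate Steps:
k(O, Z) = -7 (k(O, Z) = -5 - 2 = -7)
c = -7
g(f) = -28 - 7*f (g(f) = -7*(f + (4 - 1*0)) = -7*(f + (4 + 0)) = -7*(f + 4) = -7*(4 + f) = -28 - 7*f)
g(2) - M(-8) = (-28 - 7*2) - 1*(-8) = (-28 - 14) + 8 = -42 + 8 = -34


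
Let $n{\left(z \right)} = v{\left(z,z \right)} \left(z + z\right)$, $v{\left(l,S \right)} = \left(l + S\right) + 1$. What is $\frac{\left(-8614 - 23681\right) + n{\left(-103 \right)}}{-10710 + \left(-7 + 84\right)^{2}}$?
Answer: $- \frac{9935}{4781} \approx -2.078$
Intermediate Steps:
$v{\left(l,S \right)} = 1 + S + l$ ($v{\left(l,S \right)} = \left(S + l\right) + 1 = 1 + S + l$)
$n{\left(z \right)} = 2 z \left(1 + 2 z\right)$ ($n{\left(z \right)} = \left(1 + z + z\right) \left(z + z\right) = \left(1 + 2 z\right) 2 z = 2 z \left(1 + 2 z\right)$)
$\frac{\left(-8614 - 23681\right) + n{\left(-103 \right)}}{-10710 + \left(-7 + 84\right)^{2}} = \frac{\left(-8614 - 23681\right) + 2 \left(-103\right) \left(1 + 2 \left(-103\right)\right)}{-10710 + \left(-7 + 84\right)^{2}} = \frac{\left(-8614 - 23681\right) + 2 \left(-103\right) \left(1 - 206\right)}{-10710 + 77^{2}} = \frac{-32295 + 2 \left(-103\right) \left(-205\right)}{-10710 + 5929} = \frac{-32295 + 42230}{-4781} = 9935 \left(- \frac{1}{4781}\right) = - \frac{9935}{4781}$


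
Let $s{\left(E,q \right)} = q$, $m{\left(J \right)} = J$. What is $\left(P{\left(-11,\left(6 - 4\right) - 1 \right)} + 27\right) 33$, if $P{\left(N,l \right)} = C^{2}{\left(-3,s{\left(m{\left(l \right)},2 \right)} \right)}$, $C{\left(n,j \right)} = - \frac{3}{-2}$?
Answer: $\frac{3861}{4} \approx 965.25$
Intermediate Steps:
$C{\left(n,j \right)} = \frac{3}{2}$ ($C{\left(n,j \right)} = \left(-3\right) \left(- \frac{1}{2}\right) = \frac{3}{2}$)
$P{\left(N,l \right)} = \frac{9}{4}$ ($P{\left(N,l \right)} = \left(\frac{3}{2}\right)^{2} = \frac{9}{4}$)
$\left(P{\left(-11,\left(6 - 4\right) - 1 \right)} + 27\right) 33 = \left(\frac{9}{4} + 27\right) 33 = \frac{117}{4} \cdot 33 = \frac{3861}{4}$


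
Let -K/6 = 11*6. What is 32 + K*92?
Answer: -36400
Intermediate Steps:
K = -396 (K = -66*6 = -6*66 = -396)
32 + K*92 = 32 - 396*92 = 32 - 36432 = -36400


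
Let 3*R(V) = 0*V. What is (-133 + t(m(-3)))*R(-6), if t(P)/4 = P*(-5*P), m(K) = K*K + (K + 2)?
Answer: 0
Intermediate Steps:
m(K) = 2 + K + K**2 (m(K) = K**2 + (2 + K) = 2 + K + K**2)
R(V) = 0 (R(V) = (0*V)/3 = (1/3)*0 = 0)
t(P) = -20*P**2 (t(P) = 4*(P*(-5*P)) = 4*(-5*P**2) = -20*P**2)
(-133 + t(m(-3)))*R(-6) = (-133 - 20*(2 - 3 + (-3)**2)**2)*0 = (-133 - 20*(2 - 3 + 9)**2)*0 = (-133 - 20*8**2)*0 = (-133 - 20*64)*0 = (-133 - 1280)*0 = -1413*0 = 0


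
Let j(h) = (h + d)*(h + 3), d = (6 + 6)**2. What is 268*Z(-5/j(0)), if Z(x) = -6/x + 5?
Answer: 701356/5 ≈ 1.4027e+5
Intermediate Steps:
d = 144 (d = 12**2 = 144)
j(h) = (3 + h)*(144 + h) (j(h) = (h + 144)*(h + 3) = (144 + h)*(3 + h) = (3 + h)*(144 + h))
Z(x) = 5 - 6/x (Z(x) = -6/x + 5 = 5 - 6/x)
268*Z(-5/j(0)) = 268*(5 - 6/((-5/(432 + 0**2 + 147*0)))) = 268*(5 - 6/((-5/(432 + 0 + 0)))) = 268*(5 - 6/((-5/432))) = 268*(5 - 6/((-5*1/432))) = 268*(5 - 6/(-5/432)) = 268*(5 - 6*(-432/5)) = 268*(5 + 2592/5) = 268*(2617/5) = 701356/5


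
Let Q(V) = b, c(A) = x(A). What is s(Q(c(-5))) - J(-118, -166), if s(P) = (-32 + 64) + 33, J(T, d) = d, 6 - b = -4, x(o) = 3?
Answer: 231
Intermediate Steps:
b = 10 (b = 6 - 1*(-4) = 6 + 4 = 10)
c(A) = 3
Q(V) = 10
s(P) = 65 (s(P) = 32 + 33 = 65)
s(Q(c(-5))) - J(-118, -166) = 65 - 1*(-166) = 65 + 166 = 231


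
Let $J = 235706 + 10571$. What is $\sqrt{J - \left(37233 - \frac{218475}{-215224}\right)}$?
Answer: $\frac{\sqrt{2420789371502086}}{107612} \approx 457.21$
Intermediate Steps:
$J = 246277$
$\sqrt{J - \left(37233 - \frac{218475}{-215224}\right)} = \sqrt{246277 - \left(37233 - \frac{218475}{-215224}\right)} = \sqrt{246277 + \left(218475 \left(- \frac{1}{215224}\right) - 37233\right)} = \sqrt{246277 - \frac{8013653667}{215224}} = \sqrt{\frac{44991067381}{215224}} = \frac{\sqrt{2420789371502086}}{107612}$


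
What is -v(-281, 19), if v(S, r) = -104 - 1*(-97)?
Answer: 7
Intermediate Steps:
v(S, r) = -7 (v(S, r) = -104 + 97 = -7)
-v(-281, 19) = -1*(-7) = 7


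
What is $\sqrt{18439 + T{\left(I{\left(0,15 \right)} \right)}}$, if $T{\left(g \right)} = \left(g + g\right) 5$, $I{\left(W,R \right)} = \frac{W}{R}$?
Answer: $\sqrt{18439} \approx 135.79$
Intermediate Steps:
$T{\left(g \right)} = 10 g$ ($T{\left(g \right)} = 2 g 5 = 10 g$)
$\sqrt{18439 + T{\left(I{\left(0,15 \right)} \right)}} = \sqrt{18439 + 10 \cdot \frac{0}{15}} = \sqrt{18439 + 10 \cdot 0 \cdot \frac{1}{15}} = \sqrt{18439 + 10 \cdot 0} = \sqrt{18439 + 0} = \sqrt{18439}$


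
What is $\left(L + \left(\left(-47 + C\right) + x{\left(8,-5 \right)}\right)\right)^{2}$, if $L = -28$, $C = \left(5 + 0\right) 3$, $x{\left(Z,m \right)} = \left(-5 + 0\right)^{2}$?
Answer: $1225$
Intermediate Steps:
$x{\left(Z,m \right)} = 25$ ($x{\left(Z,m \right)} = \left(-5\right)^{2} = 25$)
$C = 15$ ($C = 5 \cdot 3 = 15$)
$\left(L + \left(\left(-47 + C\right) + x{\left(8,-5 \right)}\right)\right)^{2} = \left(-28 + \left(\left(-47 + 15\right) + 25\right)\right)^{2} = \left(-28 + \left(-32 + 25\right)\right)^{2} = \left(-28 - 7\right)^{2} = \left(-35\right)^{2} = 1225$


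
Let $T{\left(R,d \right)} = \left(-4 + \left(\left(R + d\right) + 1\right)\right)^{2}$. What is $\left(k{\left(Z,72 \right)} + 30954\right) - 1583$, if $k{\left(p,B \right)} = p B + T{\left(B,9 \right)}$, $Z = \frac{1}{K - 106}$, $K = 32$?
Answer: $\frac{1311799}{37} \approx 35454.0$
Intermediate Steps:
$Z = - \frac{1}{74}$ ($Z = \frac{1}{32 - 106} = \frac{1}{-74} = - \frac{1}{74} \approx -0.013514$)
$T{\left(R,d \right)} = \left(-3 + R + d\right)^{2}$ ($T{\left(R,d \right)} = \left(-4 + \left(1 + R + d\right)\right)^{2} = \left(-3 + R + d\right)^{2}$)
$k{\left(p,B \right)} = \left(6 + B\right)^{2} + B p$ ($k{\left(p,B \right)} = p B + \left(-3 + B + 9\right)^{2} = B p + \left(6 + B\right)^{2} = \left(6 + B\right)^{2} + B p$)
$\left(k{\left(Z,72 \right)} + 30954\right) - 1583 = \left(\left(\left(6 + 72\right)^{2} + 72 \left(- \frac{1}{74}\right)\right) + 30954\right) - 1583 = \left(\left(78^{2} - \frac{36}{37}\right) + 30954\right) - 1583 = \left(\left(6084 - \frac{36}{37}\right) + 30954\right) - 1583 = \left(\frac{225072}{37} + 30954\right) - 1583 = \frac{1370370}{37} - 1583 = \frac{1311799}{37}$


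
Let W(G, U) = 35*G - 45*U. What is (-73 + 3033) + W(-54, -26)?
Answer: 2240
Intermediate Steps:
W(G, U) = -45*U + 35*G
(-73 + 3033) + W(-54, -26) = (-73 + 3033) + (-45*(-26) + 35*(-54)) = 2960 + (1170 - 1890) = 2960 - 720 = 2240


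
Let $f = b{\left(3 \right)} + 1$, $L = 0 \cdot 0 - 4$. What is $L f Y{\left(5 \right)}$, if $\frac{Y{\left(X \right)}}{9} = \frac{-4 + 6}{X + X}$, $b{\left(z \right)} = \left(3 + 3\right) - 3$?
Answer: $- \frac{144}{5} \approx -28.8$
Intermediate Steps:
$L = -4$ ($L = 0 - 4 = -4$)
$b{\left(z \right)} = 3$ ($b{\left(z \right)} = 6 - 3 = 3$)
$Y{\left(X \right)} = \frac{9}{X}$ ($Y{\left(X \right)} = 9 \frac{-4 + 6}{X + X} = 9 \frac{2}{2 X} = 9 \cdot 2 \frac{1}{2 X} = \frac{9}{X}$)
$f = 4$ ($f = 3 + 1 = 4$)
$L f Y{\left(5 \right)} = \left(-4\right) 4 \cdot \frac{9}{5} = - 16 \cdot 9 \cdot \frac{1}{5} = \left(-16\right) \frac{9}{5} = - \frac{144}{5}$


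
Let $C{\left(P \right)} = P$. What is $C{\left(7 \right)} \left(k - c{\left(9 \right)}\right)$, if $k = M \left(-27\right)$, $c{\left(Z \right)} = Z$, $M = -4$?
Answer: $693$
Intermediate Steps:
$k = 108$ ($k = \left(-4\right) \left(-27\right) = 108$)
$C{\left(7 \right)} \left(k - c{\left(9 \right)}\right) = 7 \left(108 - 9\right) = 7 \cdot 99 = 693$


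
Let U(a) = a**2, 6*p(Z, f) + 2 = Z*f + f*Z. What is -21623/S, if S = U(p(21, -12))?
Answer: -194607/64009 ≈ -3.0403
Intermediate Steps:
p(Z, f) = -1/3 + Z*f/3 (p(Z, f) = -1/3 + (Z*f + f*Z)/6 = -1/3 + (Z*f + Z*f)/6 = -1/3 + (2*Z*f)/6 = -1/3 + Z*f/3)
S = 64009/9 (S = (-1/3 + (1/3)*21*(-12))**2 = (-1/3 - 84)**2 = (-253/3)**2 = 64009/9 ≈ 7112.1)
-21623/S = -21623/64009/9 = -21623*9/64009 = -194607/64009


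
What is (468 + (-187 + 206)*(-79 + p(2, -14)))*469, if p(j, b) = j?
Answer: -466655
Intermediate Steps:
(468 + (-187 + 206)*(-79 + p(2, -14)))*469 = (468 + (-187 + 206)*(-79 + 2))*469 = (468 + 19*(-77))*469 = (468 - 1463)*469 = -995*469 = -466655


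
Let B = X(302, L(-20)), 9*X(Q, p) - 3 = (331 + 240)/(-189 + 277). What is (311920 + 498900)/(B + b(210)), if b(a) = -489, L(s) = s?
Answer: -9044640/5443 ≈ -1661.7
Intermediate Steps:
X(Q, p) = 835/792 (X(Q, p) = 1/3 + ((331 + 240)/(-189 + 277))/9 = 1/3 + (571/88)/9 = 1/3 + (571*(1/88))/9 = 1/3 + (1/9)*(571/88) = 1/3 + 571/792 = 835/792)
B = 835/792 ≈ 1.0543
(311920 + 498900)/(B + b(210)) = (311920 + 498900)/(835/792 - 489) = 810820/(-386453/792) = 810820*(-792/386453) = -9044640/5443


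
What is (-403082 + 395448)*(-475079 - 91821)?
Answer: 4327714600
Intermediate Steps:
(-403082 + 395448)*(-475079 - 91821) = -7634*(-566900) = 4327714600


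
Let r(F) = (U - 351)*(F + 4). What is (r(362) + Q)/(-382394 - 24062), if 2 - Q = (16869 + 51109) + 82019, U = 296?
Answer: 170125/406456 ≈ 0.41856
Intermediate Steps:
r(F) = -220 - 55*F (r(F) = (296 - 351)*(F + 4) = -55*(4 + F) = -220 - 55*F)
Q = -149995 (Q = 2 - ((16869 + 51109) + 82019) = 2 - (67978 + 82019) = 2 - 1*149997 = 2 - 149997 = -149995)
(r(362) + Q)/(-382394 - 24062) = ((-220 - 55*362) - 149995)/(-382394 - 24062) = ((-220 - 19910) - 149995)/(-406456) = (-20130 - 149995)*(-1/406456) = -170125*(-1/406456) = 170125/406456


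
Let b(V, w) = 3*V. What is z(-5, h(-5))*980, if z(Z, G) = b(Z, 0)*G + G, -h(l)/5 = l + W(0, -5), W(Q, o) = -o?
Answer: 0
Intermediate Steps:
h(l) = -25 - 5*l (h(l) = -5*(l - 1*(-5)) = -5*(l + 5) = -5*(5 + l) = -25 - 5*l)
z(Z, G) = G + 3*G*Z (z(Z, G) = (3*Z)*G + G = 3*G*Z + G = G + 3*G*Z)
z(-5, h(-5))*980 = ((-25 - 5*(-5))*(1 + 3*(-5)))*980 = ((-25 + 25)*(1 - 15))*980 = (0*(-14))*980 = 0*980 = 0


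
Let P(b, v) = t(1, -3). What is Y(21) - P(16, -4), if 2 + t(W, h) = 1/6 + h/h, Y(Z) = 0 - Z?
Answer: -121/6 ≈ -20.167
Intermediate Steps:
Y(Z) = -Z
t(W, h) = -⅚ (t(W, h) = -2 + (1/6 + h/h) = -2 + (1*(⅙) + 1) = -2 + (⅙ + 1) = -2 + 7/6 = -⅚)
P(b, v) = -⅚
Y(21) - P(16, -4) = -1*21 - 1*(-⅚) = -21 + ⅚ = -121/6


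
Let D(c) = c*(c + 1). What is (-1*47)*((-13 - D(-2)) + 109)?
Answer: -4418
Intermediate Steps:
D(c) = c*(1 + c)
(-1*47)*((-13 - D(-2)) + 109) = (-1*47)*((-13 - (-2)*(1 - 2)) + 109) = -47*((-13 - (-2)*(-1)) + 109) = -47*((-13 - 1*2) + 109) = -47*((-13 - 2) + 109) = -47*(-15 + 109) = -47*94 = -4418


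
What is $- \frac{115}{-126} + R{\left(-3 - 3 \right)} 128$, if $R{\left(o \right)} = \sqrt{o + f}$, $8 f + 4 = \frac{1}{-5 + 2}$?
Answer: $\frac{115}{126} + \frac{32 i \sqrt{942}}{3} \approx 0.9127 + 327.38 i$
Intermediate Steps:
$f = - \frac{13}{24}$ ($f = - \frac{1}{2} + \frac{1}{8 \left(-5 + 2\right)} = - \frac{1}{2} + \frac{1}{8 \left(-3\right)} = - \frac{1}{2} + \frac{1}{8} \left(- \frac{1}{3}\right) = - \frac{1}{2} - \frac{1}{24} = - \frac{13}{24} \approx -0.54167$)
$R{\left(o \right)} = \sqrt{- \frac{13}{24} + o}$ ($R{\left(o \right)} = \sqrt{o - \frac{13}{24}} = \sqrt{- \frac{13}{24} + o}$)
$- \frac{115}{-126} + R{\left(-3 - 3 \right)} 128 = - \frac{115}{-126} + \frac{\sqrt{-78 + 144 \left(-3 - 3\right)}}{12} \cdot 128 = \left(-115\right) \left(- \frac{1}{126}\right) + \frac{\sqrt{-78 + 144 \left(-6\right)}}{12} \cdot 128 = \frac{115}{126} + \frac{\sqrt{-78 - 864}}{12} \cdot 128 = \frac{115}{126} + \frac{\sqrt{-942}}{12} \cdot 128 = \frac{115}{126} + \frac{i \sqrt{942}}{12} \cdot 128 = \frac{115}{126} + \frac{32 i \sqrt{942}}{3}$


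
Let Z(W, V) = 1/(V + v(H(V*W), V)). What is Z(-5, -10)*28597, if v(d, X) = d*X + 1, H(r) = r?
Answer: -28597/509 ≈ -56.183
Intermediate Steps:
v(d, X) = 1 + X*d (v(d, X) = X*d + 1 = 1 + X*d)
Z(W, V) = 1/(1 + V + W*V²) (Z(W, V) = 1/(V + (1 + V*(V*W))) = 1/(V + (1 + W*V²)) = 1/(1 + V + W*V²))
Z(-5, -10)*28597 = 28597/(1 - 10 - 5*(-10)²) = 28597/(1 - 10 - 5*100) = 28597/(1 - 10 - 500) = 28597/(-509) = -1/509*28597 = -28597/509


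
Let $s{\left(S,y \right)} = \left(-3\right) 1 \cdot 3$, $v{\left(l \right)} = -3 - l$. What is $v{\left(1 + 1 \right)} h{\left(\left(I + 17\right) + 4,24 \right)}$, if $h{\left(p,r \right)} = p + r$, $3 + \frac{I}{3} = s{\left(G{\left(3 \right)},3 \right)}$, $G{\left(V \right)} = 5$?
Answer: $-45$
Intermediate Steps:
$s{\left(S,y \right)} = -9$ ($s{\left(S,y \right)} = \left(-3\right) 3 = -9$)
$I = -36$ ($I = -9 + 3 \left(-9\right) = -9 - 27 = -36$)
$v{\left(1 + 1 \right)} h{\left(\left(I + 17\right) + 4,24 \right)} = \left(-3 - \left(1 + 1\right)\right) \left(\left(\left(-36 + 17\right) + 4\right) + 24\right) = \left(-3 - 2\right) \left(\left(-19 + 4\right) + 24\right) = \left(-3 - 2\right) \left(-15 + 24\right) = \left(-5\right) 9 = -45$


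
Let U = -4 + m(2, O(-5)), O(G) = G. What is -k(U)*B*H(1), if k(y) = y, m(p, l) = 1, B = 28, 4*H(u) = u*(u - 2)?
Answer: -21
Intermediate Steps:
H(u) = u*(-2 + u)/4 (H(u) = (u*(u - 2))/4 = (u*(-2 + u))/4 = u*(-2 + u)/4)
U = -3 (U = -4 + 1 = -3)
-k(U)*B*H(1) = -(-3*28)*(¼)*1*(-2 + 1) = -(-84)*(¼)*1*(-1) = -(-84)*(-1)/4 = -1*21 = -21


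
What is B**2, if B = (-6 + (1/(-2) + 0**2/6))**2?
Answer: 28561/16 ≈ 1785.1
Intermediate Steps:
B = 169/4 (B = (-6 + (1*(-1/2) + 0*(1/6)))**2 = (-6 + (-1/2 + 0))**2 = (-6 - 1/2)**2 = (-13/2)**2 = 169/4 ≈ 42.250)
B**2 = (169/4)**2 = 28561/16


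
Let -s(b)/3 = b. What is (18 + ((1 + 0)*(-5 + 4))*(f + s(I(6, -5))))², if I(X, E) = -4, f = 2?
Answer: 16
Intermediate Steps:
s(b) = -3*b
(18 + ((1 + 0)*(-5 + 4))*(f + s(I(6, -5))))² = (18 + ((1 + 0)*(-5 + 4))*(2 - 3*(-4)))² = (18 + (1*(-1))*(2 + 12))² = (18 - 1*14)² = (18 - 14)² = 4² = 16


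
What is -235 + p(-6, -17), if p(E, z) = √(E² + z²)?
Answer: -235 + 5*√13 ≈ -216.97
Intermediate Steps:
-235 + p(-6, -17) = -235 + √((-6)² + (-17)²) = -235 + √(36 + 289) = -235 + √325 = -235 + 5*√13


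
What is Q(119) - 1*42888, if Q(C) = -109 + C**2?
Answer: -28836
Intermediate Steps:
Q(119) - 1*42888 = (-109 + 119**2) - 1*42888 = (-109 + 14161) - 42888 = 14052 - 42888 = -28836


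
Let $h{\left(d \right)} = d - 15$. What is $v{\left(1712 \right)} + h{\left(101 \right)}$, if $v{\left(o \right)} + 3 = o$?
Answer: $1795$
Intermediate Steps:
$v{\left(o \right)} = -3 + o$
$h{\left(d \right)} = -15 + d$
$v{\left(1712 \right)} + h{\left(101 \right)} = \left(-3 + 1712\right) + \left(-15 + 101\right) = 1709 + 86 = 1795$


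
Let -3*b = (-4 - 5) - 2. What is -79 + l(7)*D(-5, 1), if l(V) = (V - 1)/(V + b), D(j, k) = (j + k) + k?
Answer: -1291/16 ≈ -80.688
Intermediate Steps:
b = 11/3 (b = -((-4 - 5) - 2)/3 = -(-9 - 2)/3 = -1/3*(-11) = 11/3 ≈ 3.6667)
D(j, k) = j + 2*k
l(V) = (-1 + V)/(11/3 + V) (l(V) = (V - 1)/(V + 11/3) = (-1 + V)/(11/3 + V))
-79 + l(7)*D(-5, 1) = -79 + (3*(-1 + 7)/(11 + 3*7))*(-5 + 2*1) = -79 + (3*6/(11 + 21))*(-5 + 2) = -79 + (3*6/32)*(-3) = -79 + (3*(1/32)*6)*(-3) = -79 + (9/16)*(-3) = -79 - 27/16 = -1291/16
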